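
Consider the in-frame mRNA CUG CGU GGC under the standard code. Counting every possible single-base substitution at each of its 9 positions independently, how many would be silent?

10

Codon 1 (CUG, Leu): 4 synonymous substitutions.
Codon 2 (CGU, Arg): 3 synonymous substitutions.
Codon 3 (GGC, Gly): 3 synonymous substitutions.
Total: 4 + 3 + 3 = 10.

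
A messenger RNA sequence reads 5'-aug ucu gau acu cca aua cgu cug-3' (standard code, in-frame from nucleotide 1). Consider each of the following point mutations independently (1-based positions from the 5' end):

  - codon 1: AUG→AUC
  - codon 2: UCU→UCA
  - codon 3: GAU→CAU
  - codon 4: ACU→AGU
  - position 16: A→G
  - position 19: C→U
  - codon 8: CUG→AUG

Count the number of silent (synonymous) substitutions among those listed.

1

Codon 1: AUG (Met) → AUC (Ile) — missense.
Codon 2: UCU (Ser) → UCA (Ser) — synonymous.
Codon 3: GAU (Asp) → CAU (His) — missense.
Codon 4: ACU (Thr) → AGU (Ser) — missense.
Codon 6: AUA (Ile) → GUA (Val) — missense.
Codon 7: CGU (Arg) → UGU (Cys) — missense.
Codon 8: CUG (Leu) → AUG (Met) — missense.
Synonymous: 1 of 7.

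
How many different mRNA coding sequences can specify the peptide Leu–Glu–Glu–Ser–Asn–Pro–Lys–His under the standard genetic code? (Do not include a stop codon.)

4608

Leu: 6 codons.
Glu: 2 codons.
Glu: 2 codons.
Ser: 6 codons.
Asn: 2 codons.
Pro: 4 codons.
Lys: 2 codons.
His: 2 codons.
6 × 2 × 2 × 6 × 2 × 4 × 2 × 2 = 4608.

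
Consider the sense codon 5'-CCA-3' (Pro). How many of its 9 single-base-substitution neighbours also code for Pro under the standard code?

3

Position 1: none → 0 synonymous.
Position 2: none → 0 synonymous.
Position 3: CCU, CCC, CCG → 3 synonymous.
Total: 0 + 0 + 3 = 3.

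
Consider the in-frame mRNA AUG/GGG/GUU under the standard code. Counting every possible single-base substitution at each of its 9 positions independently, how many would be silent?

Codon 1 (AUG, Met): 0 synonymous substitutions.
Codon 2 (GGG, Gly): 3 synonymous substitutions.
Codon 3 (GUU, Val): 3 synonymous substitutions.
Total: 0 + 3 + 3 = 6.

6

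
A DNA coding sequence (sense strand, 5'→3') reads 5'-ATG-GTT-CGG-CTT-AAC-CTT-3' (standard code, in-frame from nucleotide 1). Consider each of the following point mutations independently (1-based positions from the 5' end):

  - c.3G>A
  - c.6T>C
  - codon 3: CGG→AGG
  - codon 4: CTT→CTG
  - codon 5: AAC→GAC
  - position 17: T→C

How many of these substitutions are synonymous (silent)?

3

Codon 1: ATG (Met) → ATA (Ile) — missense.
Codon 2: GTT (Val) → GTC (Val) — synonymous.
Codon 3: CGG (Arg) → AGG (Arg) — synonymous.
Codon 4: CTT (Leu) → CTG (Leu) — synonymous.
Codon 5: AAC (Asn) → GAC (Asp) — missense.
Codon 6: CTT (Leu) → CCT (Pro) — missense.
Synonymous: 3 of 6.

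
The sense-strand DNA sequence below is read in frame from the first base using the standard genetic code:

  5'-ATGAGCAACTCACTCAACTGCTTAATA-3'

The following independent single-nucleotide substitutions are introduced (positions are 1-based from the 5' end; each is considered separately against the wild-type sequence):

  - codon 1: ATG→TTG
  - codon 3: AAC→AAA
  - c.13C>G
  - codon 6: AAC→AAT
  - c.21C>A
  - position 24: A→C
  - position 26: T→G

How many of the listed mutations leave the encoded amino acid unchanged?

1

Codon 1: ATG (Met) → TTG (Leu) — missense.
Codon 3: AAC (Asn) → AAA (Lys) — missense.
Codon 5: CTC (Leu) → GTC (Val) — missense.
Codon 6: AAC (Asn) → AAT (Asn) — synonymous.
Codon 7: TGC (Cys) → TGA (Stop) — nonsense.
Codon 8: TTA (Leu) → TTC (Phe) — missense.
Codon 9: ATA (Ile) → AGA (Arg) — missense.
Synonymous: 1 of 7.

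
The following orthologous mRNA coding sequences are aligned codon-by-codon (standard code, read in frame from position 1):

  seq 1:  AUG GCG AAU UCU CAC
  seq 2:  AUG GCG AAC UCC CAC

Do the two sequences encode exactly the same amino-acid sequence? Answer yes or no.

yes

Codon 1: AUG Met / AUG Met — identical.
Codon 2: GCG Ala / GCG Ala — identical.
Codon 3: AAU Asn / AAC Asn — synonymous.
Codon 4: UCU Ser / UCC Ser — synonymous.
Codon 5: CAC His / CAC His — identical.
Nonsynonymous differences: 0 → same protein.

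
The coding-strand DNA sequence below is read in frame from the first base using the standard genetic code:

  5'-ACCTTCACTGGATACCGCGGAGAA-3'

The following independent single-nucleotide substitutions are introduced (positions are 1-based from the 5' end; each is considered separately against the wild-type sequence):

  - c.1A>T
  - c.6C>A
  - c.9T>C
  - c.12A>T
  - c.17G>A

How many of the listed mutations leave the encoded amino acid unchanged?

2

Codon 1: ACC (Thr) → TCC (Ser) — missense.
Codon 2: TTC (Phe) → TTA (Leu) — missense.
Codon 3: ACT (Thr) → ACC (Thr) — synonymous.
Codon 4: GGA (Gly) → GGT (Gly) — synonymous.
Codon 6: CGC (Arg) → CAC (His) — missense.
Synonymous: 2 of 5.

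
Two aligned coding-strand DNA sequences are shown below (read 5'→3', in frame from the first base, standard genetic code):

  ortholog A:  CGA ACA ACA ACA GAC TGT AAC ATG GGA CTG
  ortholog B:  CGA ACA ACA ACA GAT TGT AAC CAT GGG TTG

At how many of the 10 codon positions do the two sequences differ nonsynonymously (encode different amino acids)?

Codon 1: CGA Arg / CGA Arg — identical.
Codon 2: ACA Thr / ACA Thr — identical.
Codon 3: ACA Thr / ACA Thr — identical.
Codon 4: ACA Thr / ACA Thr — identical.
Codon 5: GAC Asp / GAT Asp — synonymous.
Codon 6: TGT Cys / TGT Cys — identical.
Codon 7: AAC Asn / AAC Asn — identical.
Codon 8: ATG Met / CAT His — nonsynonymous.
Codon 9: GGA Gly / GGG Gly — synonymous.
Codon 10: CTG Leu / TTG Leu — synonymous.
Nonsynonymous differences: 1.

1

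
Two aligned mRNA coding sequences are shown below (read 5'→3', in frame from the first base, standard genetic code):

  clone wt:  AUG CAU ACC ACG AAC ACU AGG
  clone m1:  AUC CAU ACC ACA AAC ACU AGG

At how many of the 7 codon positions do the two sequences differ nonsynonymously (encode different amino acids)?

Codon 1: AUG Met / AUC Ile — nonsynonymous.
Codon 2: CAU His / CAU His — identical.
Codon 3: ACC Thr / ACC Thr — identical.
Codon 4: ACG Thr / ACA Thr — synonymous.
Codon 5: AAC Asn / AAC Asn — identical.
Codon 6: ACU Thr / ACU Thr — identical.
Codon 7: AGG Arg / AGG Arg — identical.
Nonsynonymous differences: 1.

1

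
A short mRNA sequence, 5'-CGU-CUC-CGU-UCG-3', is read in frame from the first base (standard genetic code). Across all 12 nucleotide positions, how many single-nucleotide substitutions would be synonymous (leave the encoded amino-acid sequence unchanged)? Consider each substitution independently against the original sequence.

12

Codon 1 (CGU, Arg): 3 synonymous substitutions.
Codon 2 (CUC, Leu): 3 synonymous substitutions.
Codon 3 (CGU, Arg): 3 synonymous substitutions.
Codon 4 (UCG, Ser): 3 synonymous substitutions.
Total: 3 + 3 + 3 + 3 = 12.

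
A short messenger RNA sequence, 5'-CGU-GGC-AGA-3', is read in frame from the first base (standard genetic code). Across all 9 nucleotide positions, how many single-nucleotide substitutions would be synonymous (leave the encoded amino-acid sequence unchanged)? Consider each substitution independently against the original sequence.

8

Codon 1 (CGU, Arg): 3 synonymous substitutions.
Codon 2 (GGC, Gly): 3 synonymous substitutions.
Codon 3 (AGA, Arg): 2 synonymous substitutions.
Total: 3 + 3 + 2 = 8.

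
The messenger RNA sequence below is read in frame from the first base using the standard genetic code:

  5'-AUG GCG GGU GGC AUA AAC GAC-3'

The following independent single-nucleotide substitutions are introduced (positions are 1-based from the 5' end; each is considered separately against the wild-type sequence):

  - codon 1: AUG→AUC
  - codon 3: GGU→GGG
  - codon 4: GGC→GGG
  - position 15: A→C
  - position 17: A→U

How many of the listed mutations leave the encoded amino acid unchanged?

3

Codon 1: AUG (Met) → AUC (Ile) — missense.
Codon 3: GGU (Gly) → GGG (Gly) — synonymous.
Codon 4: GGC (Gly) → GGG (Gly) — synonymous.
Codon 5: AUA (Ile) → AUC (Ile) — synonymous.
Codon 6: AAC (Asn) → AUC (Ile) — missense.
Synonymous: 3 of 5.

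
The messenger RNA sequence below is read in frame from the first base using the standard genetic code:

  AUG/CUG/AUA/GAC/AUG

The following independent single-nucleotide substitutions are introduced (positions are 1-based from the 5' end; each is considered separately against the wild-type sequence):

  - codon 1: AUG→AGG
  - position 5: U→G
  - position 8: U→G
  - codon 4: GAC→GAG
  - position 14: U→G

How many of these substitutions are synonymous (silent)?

0

Codon 1: AUG (Met) → AGG (Arg) — missense.
Codon 2: CUG (Leu) → CGG (Arg) — missense.
Codon 3: AUA (Ile) → AGA (Arg) — missense.
Codon 4: GAC (Asp) → GAG (Glu) — missense.
Codon 5: AUG (Met) → AGG (Arg) — missense.
Synonymous: 0 of 5.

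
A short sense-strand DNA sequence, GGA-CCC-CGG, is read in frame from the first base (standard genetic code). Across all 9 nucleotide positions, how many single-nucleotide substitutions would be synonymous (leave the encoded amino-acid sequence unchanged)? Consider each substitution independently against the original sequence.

Codon 1 (GGA, Gly): 3 synonymous substitutions.
Codon 2 (CCC, Pro): 3 synonymous substitutions.
Codon 3 (CGG, Arg): 4 synonymous substitutions.
Total: 3 + 3 + 4 = 10.

10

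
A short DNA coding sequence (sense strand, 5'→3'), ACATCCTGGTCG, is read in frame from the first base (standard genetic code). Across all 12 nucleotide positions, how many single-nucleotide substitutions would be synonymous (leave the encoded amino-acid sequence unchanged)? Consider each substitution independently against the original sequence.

9

Codon 1 (ACA, Thr): 3 synonymous substitutions.
Codon 2 (TCC, Ser): 3 synonymous substitutions.
Codon 3 (TGG, Trp): 0 synonymous substitutions.
Codon 4 (TCG, Ser): 3 synonymous substitutions.
Total: 3 + 3 + 0 + 3 = 9.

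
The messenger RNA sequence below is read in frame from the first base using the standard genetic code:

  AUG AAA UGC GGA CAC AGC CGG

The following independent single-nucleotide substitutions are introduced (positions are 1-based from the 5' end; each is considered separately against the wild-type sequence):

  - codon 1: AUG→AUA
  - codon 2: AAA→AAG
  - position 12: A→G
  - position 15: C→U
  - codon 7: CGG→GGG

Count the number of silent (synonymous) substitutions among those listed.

Codon 1: AUG (Met) → AUA (Ile) — missense.
Codon 2: AAA (Lys) → AAG (Lys) — synonymous.
Codon 4: GGA (Gly) → GGG (Gly) — synonymous.
Codon 5: CAC (His) → CAU (His) — synonymous.
Codon 7: CGG (Arg) → GGG (Gly) — missense.
Synonymous: 3 of 5.

3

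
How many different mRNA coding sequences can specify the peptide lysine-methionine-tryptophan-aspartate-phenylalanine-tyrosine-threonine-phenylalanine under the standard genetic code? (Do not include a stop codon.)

Lys: 2 codons.
Met: 1 codon.
Trp: 1 codon.
Asp: 2 codons.
Phe: 2 codons.
Tyr: 2 codons.
Thr: 4 codons.
Phe: 2 codons.
2 × 1 × 1 × 2 × 2 × 2 × 4 × 2 = 128.

128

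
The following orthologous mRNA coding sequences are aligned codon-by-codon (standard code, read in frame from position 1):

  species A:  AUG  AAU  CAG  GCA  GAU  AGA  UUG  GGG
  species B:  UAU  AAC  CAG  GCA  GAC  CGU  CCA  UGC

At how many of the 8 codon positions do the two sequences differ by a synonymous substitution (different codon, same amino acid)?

3

Codon 1: AUG Met / UAU Tyr — nonsynonymous.
Codon 2: AAU Asn / AAC Asn — synonymous.
Codon 3: CAG Gln / CAG Gln — identical.
Codon 4: GCA Ala / GCA Ala — identical.
Codon 5: GAU Asp / GAC Asp — synonymous.
Codon 6: AGA Arg / CGU Arg — synonymous.
Codon 7: UUG Leu / CCA Pro — nonsynonymous.
Codon 8: GGG Gly / UGC Cys — nonsynonymous.
Synonymous differences: 3.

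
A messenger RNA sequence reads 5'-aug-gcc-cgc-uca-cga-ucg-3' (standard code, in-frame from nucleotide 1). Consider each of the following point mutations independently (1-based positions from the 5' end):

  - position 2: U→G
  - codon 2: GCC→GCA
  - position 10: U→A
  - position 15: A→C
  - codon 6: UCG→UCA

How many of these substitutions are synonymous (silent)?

Codon 1: AUG (Met) → AGG (Arg) — missense.
Codon 2: GCC (Ala) → GCA (Ala) — synonymous.
Codon 4: UCA (Ser) → ACA (Thr) — missense.
Codon 5: CGA (Arg) → CGC (Arg) — synonymous.
Codon 6: UCG (Ser) → UCA (Ser) — synonymous.
Synonymous: 3 of 5.

3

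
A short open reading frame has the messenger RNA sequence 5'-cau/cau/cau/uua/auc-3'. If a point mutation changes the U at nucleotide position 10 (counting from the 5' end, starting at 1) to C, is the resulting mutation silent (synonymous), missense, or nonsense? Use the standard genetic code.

Position 10 falls in codon 4: UUA → Leu.
After the substitution the codon is CUA → Leu.
Both encode Leu, so the change is synonymous.

silent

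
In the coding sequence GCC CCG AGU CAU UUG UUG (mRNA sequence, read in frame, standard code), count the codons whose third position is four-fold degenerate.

2

Codon 1 GCC (Ala): third position 4-fold.
Codon 2 CCG (Pro): third position 4-fold.
Codon 3 AGU (Ser): third position 2-fold.
Codon 4 CAU (His): third position 2-fold.
Codon 5 UUG (Leu): third position 2-fold.
Codon 6 UUG (Leu): third position 2-fold.
Four-fold degenerate third positions: 2.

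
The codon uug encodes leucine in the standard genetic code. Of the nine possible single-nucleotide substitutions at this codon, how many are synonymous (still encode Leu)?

2

Position 1: CUG → 1 synonymous.
Position 2: none → 0 synonymous.
Position 3: UUA → 1 synonymous.
Total: 1 + 0 + 1 = 2.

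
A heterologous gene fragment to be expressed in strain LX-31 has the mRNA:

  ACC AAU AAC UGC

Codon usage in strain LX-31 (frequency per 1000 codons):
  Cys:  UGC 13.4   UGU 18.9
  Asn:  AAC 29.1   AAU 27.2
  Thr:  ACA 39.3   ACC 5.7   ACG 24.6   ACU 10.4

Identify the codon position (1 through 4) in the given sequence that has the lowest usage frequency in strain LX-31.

Codon 1 ACC (Thr): 5.7 per 1000.
Codon 2 AAU (Asn): 27.2 per 1000.
Codon 3 AAC (Asn): 29.1 per 1000.
Codon 4 UGC (Cys): 13.4 per 1000.
Lowest frequency is 5.7 at codon 1.

1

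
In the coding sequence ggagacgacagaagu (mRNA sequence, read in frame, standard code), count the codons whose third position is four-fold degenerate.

Codon 1 GGA (Gly): third position 4-fold.
Codon 2 GAC (Asp): third position 2-fold.
Codon 3 GAC (Asp): third position 2-fold.
Codon 4 AGA (Arg): third position 2-fold.
Codon 5 AGU (Ser): third position 2-fold.
Four-fold degenerate third positions: 1.

1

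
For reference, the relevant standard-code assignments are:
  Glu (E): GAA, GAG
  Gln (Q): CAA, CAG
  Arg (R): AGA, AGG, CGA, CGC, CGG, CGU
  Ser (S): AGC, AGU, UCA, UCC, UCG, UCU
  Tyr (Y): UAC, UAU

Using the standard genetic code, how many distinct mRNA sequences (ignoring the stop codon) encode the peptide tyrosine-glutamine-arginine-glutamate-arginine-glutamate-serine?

Tyr: 2 codons.
Gln: 2 codons.
Arg: 6 codons.
Glu: 2 codons.
Arg: 6 codons.
Glu: 2 codons.
Ser: 6 codons.
2 × 2 × 6 × 2 × 6 × 2 × 6 = 3456.

3456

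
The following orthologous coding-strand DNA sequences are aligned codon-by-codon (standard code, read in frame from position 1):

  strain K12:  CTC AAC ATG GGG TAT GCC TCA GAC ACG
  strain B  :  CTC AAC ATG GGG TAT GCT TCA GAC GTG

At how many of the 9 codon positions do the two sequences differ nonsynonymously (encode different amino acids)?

Codon 1: CTC Leu / CTC Leu — identical.
Codon 2: AAC Asn / AAC Asn — identical.
Codon 3: ATG Met / ATG Met — identical.
Codon 4: GGG Gly / GGG Gly — identical.
Codon 5: TAT Tyr / TAT Tyr — identical.
Codon 6: GCC Ala / GCT Ala — synonymous.
Codon 7: TCA Ser / TCA Ser — identical.
Codon 8: GAC Asp / GAC Asp — identical.
Codon 9: ACG Thr / GTG Val — nonsynonymous.
Nonsynonymous differences: 1.

1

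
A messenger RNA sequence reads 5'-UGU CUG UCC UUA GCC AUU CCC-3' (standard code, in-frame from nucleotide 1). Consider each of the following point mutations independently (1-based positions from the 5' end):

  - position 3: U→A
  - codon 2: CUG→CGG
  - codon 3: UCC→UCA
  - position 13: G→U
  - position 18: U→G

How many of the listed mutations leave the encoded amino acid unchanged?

Codon 1: UGU (Cys) → UGA (Stop) — nonsense.
Codon 2: CUG (Leu) → CGG (Arg) — missense.
Codon 3: UCC (Ser) → UCA (Ser) — synonymous.
Codon 5: GCC (Ala) → UCC (Ser) — missense.
Codon 6: AUU (Ile) → AUG (Met) — missense.
Synonymous: 1 of 5.

1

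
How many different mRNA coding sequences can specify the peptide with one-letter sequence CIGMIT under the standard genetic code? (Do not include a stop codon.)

288

Cys: 2 codons.
Ile: 3 codons.
Gly: 4 codons.
Met: 1 codon.
Ile: 3 codons.
Thr: 4 codons.
2 × 3 × 4 × 1 × 3 × 4 = 288.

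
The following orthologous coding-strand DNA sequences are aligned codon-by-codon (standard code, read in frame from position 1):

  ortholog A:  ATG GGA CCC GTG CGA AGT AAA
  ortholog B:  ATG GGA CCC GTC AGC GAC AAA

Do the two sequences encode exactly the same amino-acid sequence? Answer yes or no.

Codon 1: ATG Met / ATG Met — identical.
Codon 2: GGA Gly / GGA Gly — identical.
Codon 3: CCC Pro / CCC Pro — identical.
Codon 4: GTG Val / GTC Val — synonymous.
Codon 5: CGA Arg / AGC Ser — nonsynonymous.
Codon 6: AGT Ser / GAC Asp — nonsynonymous.
Codon 7: AAA Lys / AAA Lys — identical.
Nonsynonymous differences: 2 → different protein.

no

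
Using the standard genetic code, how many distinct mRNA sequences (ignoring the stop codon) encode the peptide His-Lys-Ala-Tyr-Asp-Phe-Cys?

His: 2 codons.
Lys: 2 codons.
Ala: 4 codons.
Tyr: 2 codons.
Asp: 2 codons.
Phe: 2 codons.
Cys: 2 codons.
2 × 2 × 4 × 2 × 2 × 2 × 2 = 256.

256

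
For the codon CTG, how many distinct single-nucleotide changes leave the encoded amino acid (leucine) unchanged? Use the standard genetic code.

4

Position 1: TTG → 1 synonymous.
Position 2: none → 0 synonymous.
Position 3: CTT, CTC, CTA → 3 synonymous.
Total: 1 + 0 + 3 = 4.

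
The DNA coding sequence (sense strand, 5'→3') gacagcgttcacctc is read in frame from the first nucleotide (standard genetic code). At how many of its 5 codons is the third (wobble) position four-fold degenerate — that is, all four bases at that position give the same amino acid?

2

Codon 1 GAC (Asp): third position 2-fold.
Codon 2 AGC (Ser): third position 2-fold.
Codon 3 GTT (Val): third position 4-fold.
Codon 4 CAC (His): third position 2-fold.
Codon 5 CTC (Leu): third position 4-fold.
Four-fold degenerate third positions: 2.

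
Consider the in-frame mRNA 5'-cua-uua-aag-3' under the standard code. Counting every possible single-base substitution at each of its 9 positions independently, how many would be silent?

7

Codon 1 (CUA, Leu): 4 synonymous substitutions.
Codon 2 (UUA, Leu): 2 synonymous substitutions.
Codon 3 (AAG, Lys): 1 synonymous substitution.
Total: 4 + 2 + 1 = 7.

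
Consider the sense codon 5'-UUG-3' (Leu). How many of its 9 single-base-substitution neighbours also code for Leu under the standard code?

Position 1: CUG → 1 synonymous.
Position 2: none → 0 synonymous.
Position 3: UUA → 1 synonymous.
Total: 1 + 0 + 1 = 2.

2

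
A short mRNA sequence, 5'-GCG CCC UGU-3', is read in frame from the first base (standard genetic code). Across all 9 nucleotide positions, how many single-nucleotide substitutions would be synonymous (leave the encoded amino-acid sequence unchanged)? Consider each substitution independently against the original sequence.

7

Codon 1 (GCG, Ala): 3 synonymous substitutions.
Codon 2 (CCC, Pro): 3 synonymous substitutions.
Codon 3 (UGU, Cys): 1 synonymous substitution.
Total: 3 + 3 + 1 = 7.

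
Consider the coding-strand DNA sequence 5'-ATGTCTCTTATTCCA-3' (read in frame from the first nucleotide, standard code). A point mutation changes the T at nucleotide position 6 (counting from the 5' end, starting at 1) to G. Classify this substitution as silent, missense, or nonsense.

silent

Position 6 falls in codon 2: TCT → Ser.
After the substitution the codon is TCG → Ser.
Both encode Ser, so the change is synonymous.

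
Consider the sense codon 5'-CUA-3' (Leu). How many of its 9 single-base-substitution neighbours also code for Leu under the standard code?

4

Position 1: UUA → 1 synonymous.
Position 2: none → 0 synonymous.
Position 3: CUU, CUC, CUG → 3 synonymous.
Total: 1 + 0 + 3 = 4.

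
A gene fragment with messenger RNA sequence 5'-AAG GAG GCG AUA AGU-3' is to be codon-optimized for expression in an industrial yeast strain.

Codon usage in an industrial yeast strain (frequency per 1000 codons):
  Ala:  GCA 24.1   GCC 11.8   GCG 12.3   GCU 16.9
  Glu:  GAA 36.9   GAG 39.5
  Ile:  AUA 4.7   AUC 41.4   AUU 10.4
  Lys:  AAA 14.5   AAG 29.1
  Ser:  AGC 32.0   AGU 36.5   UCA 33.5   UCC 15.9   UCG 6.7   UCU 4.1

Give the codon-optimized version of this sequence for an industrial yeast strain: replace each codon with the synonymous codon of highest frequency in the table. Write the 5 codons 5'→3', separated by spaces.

AAG GAG GCA AUC AGU

Codon 1 (Lys): best is AAG at 29.1.
Codon 2 (Glu): best is GAG at 39.5.
Codon 3 (Ala): best is GCA at 24.1.
Codon 4 (Ile): best is AUC at 41.4.
Codon 5 (Ser): best is AGU at 36.5.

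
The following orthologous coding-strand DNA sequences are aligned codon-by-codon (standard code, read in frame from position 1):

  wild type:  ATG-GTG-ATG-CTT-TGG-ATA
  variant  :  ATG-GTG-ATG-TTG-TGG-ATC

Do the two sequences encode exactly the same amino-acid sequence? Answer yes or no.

yes

Codon 1: ATG Met / ATG Met — identical.
Codon 2: GTG Val / GTG Val — identical.
Codon 3: ATG Met / ATG Met — identical.
Codon 4: CTT Leu / TTG Leu — synonymous.
Codon 5: TGG Trp / TGG Trp — identical.
Codon 6: ATA Ile / ATC Ile — synonymous.
Nonsynonymous differences: 0 → same protein.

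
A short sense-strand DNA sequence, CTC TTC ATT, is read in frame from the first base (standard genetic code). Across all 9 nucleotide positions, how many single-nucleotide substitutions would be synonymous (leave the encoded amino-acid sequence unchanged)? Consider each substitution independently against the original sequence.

6

Codon 1 (CTC, Leu): 3 synonymous substitutions.
Codon 2 (TTC, Phe): 1 synonymous substitution.
Codon 3 (ATT, Ile): 2 synonymous substitutions.
Total: 3 + 1 + 2 = 6.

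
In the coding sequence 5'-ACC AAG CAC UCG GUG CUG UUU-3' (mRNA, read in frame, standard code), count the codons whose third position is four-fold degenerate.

Codon 1 ACC (Thr): third position 4-fold.
Codon 2 AAG (Lys): third position 2-fold.
Codon 3 CAC (His): third position 2-fold.
Codon 4 UCG (Ser): third position 4-fold.
Codon 5 GUG (Val): third position 4-fold.
Codon 6 CUG (Leu): third position 4-fold.
Codon 7 UUU (Phe): third position 2-fold.
Four-fold degenerate third positions: 4.

4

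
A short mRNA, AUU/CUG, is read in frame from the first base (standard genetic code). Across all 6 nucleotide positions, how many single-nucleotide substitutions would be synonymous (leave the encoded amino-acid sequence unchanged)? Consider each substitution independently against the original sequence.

Codon 1 (AUU, Ile): 2 synonymous substitutions.
Codon 2 (CUG, Leu): 4 synonymous substitutions.
Total: 2 + 4 = 6.

6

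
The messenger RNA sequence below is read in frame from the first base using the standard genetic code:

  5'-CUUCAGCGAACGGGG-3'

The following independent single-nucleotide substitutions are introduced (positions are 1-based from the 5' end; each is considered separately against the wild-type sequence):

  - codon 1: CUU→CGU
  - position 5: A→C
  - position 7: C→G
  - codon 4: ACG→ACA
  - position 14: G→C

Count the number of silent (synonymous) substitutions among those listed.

Codon 1: CUU (Leu) → CGU (Arg) — missense.
Codon 2: CAG (Gln) → CCG (Pro) — missense.
Codon 3: CGA (Arg) → GGA (Gly) — missense.
Codon 4: ACG (Thr) → ACA (Thr) — synonymous.
Codon 5: GGG (Gly) → GCG (Ala) — missense.
Synonymous: 1 of 5.

1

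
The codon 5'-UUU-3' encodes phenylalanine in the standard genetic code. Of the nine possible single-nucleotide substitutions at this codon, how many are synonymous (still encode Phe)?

1

Position 1: none → 0 synonymous.
Position 2: none → 0 synonymous.
Position 3: UUC → 1 synonymous.
Total: 0 + 0 + 1 = 1.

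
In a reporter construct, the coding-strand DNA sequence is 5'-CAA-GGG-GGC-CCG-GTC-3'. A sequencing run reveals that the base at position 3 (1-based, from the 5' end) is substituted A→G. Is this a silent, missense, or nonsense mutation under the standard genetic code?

Position 3 falls in codon 1: CAA → Gln.
After the substitution the codon is CAG → Gln.
Both encode Gln, so the change is synonymous.

silent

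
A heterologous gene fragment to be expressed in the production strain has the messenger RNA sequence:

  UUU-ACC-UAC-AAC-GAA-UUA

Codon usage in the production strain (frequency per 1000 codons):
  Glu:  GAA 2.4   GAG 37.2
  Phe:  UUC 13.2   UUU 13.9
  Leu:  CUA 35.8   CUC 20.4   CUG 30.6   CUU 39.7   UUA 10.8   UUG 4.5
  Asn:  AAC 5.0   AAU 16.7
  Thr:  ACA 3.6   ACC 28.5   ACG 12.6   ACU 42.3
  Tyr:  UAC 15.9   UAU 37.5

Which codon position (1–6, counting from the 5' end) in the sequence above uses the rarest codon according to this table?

5

Codon 1 UUU (Phe): 13.9 per 1000.
Codon 2 ACC (Thr): 28.5 per 1000.
Codon 3 UAC (Tyr): 15.9 per 1000.
Codon 4 AAC (Asn): 5.0 per 1000.
Codon 5 GAA (Glu): 2.4 per 1000.
Codon 6 UUA (Leu): 10.8 per 1000.
Lowest frequency is 2.4 at codon 5.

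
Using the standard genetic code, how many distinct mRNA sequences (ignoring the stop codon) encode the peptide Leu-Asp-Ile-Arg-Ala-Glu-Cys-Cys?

6912

Leu: 6 codons.
Asp: 2 codons.
Ile: 3 codons.
Arg: 6 codons.
Ala: 4 codons.
Glu: 2 codons.
Cys: 2 codons.
Cys: 2 codons.
6 × 2 × 3 × 6 × 4 × 2 × 2 × 2 = 6912.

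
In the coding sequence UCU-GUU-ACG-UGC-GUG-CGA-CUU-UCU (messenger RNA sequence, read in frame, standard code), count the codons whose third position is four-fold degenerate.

Codon 1 UCU (Ser): third position 4-fold.
Codon 2 GUU (Val): third position 4-fold.
Codon 3 ACG (Thr): third position 4-fold.
Codon 4 UGC (Cys): third position 2-fold.
Codon 5 GUG (Val): third position 4-fold.
Codon 6 CGA (Arg): third position 4-fold.
Codon 7 CUU (Leu): third position 4-fold.
Codon 8 UCU (Ser): third position 4-fold.
Four-fold degenerate third positions: 7.

7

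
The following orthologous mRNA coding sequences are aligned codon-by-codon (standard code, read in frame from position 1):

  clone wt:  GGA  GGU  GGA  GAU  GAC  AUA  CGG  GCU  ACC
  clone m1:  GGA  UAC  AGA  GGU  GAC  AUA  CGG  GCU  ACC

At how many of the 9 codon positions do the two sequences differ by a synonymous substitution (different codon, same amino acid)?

0

Codon 1: GGA Gly / GGA Gly — identical.
Codon 2: GGU Gly / UAC Tyr — nonsynonymous.
Codon 3: GGA Gly / AGA Arg — nonsynonymous.
Codon 4: GAU Asp / GGU Gly — nonsynonymous.
Codon 5: GAC Asp / GAC Asp — identical.
Codon 6: AUA Ile / AUA Ile — identical.
Codon 7: CGG Arg / CGG Arg — identical.
Codon 8: GCU Ala / GCU Ala — identical.
Codon 9: ACC Thr / ACC Thr — identical.
Synonymous differences: 0.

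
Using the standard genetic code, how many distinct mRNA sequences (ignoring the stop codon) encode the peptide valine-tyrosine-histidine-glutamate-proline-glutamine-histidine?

Val: 4 codons.
Tyr: 2 codons.
His: 2 codons.
Glu: 2 codons.
Pro: 4 codons.
Gln: 2 codons.
His: 2 codons.
4 × 2 × 2 × 2 × 4 × 2 × 2 = 512.

512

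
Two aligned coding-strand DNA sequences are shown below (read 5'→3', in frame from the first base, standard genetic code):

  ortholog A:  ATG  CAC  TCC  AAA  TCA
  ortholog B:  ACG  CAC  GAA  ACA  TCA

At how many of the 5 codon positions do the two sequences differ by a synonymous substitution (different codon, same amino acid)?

0

Codon 1: ATG Met / ACG Thr — nonsynonymous.
Codon 2: CAC His / CAC His — identical.
Codon 3: TCC Ser / GAA Glu — nonsynonymous.
Codon 4: AAA Lys / ACA Thr — nonsynonymous.
Codon 5: TCA Ser / TCA Ser — identical.
Synonymous differences: 0.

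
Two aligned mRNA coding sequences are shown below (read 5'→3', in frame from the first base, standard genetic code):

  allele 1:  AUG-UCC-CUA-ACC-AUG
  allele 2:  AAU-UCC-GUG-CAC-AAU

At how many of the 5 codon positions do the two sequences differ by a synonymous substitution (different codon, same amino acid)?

0

Codon 1: AUG Met / AAU Asn — nonsynonymous.
Codon 2: UCC Ser / UCC Ser — identical.
Codon 3: CUA Leu / GUG Val — nonsynonymous.
Codon 4: ACC Thr / CAC His — nonsynonymous.
Codon 5: AUG Met / AAU Asn — nonsynonymous.
Synonymous differences: 0.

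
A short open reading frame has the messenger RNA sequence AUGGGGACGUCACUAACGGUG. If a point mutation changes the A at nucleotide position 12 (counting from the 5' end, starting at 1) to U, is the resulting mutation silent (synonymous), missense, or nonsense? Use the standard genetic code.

silent

Position 12 falls in codon 4: UCA → Ser.
After the substitution the codon is UCU → Ser.
Both encode Ser, so the change is synonymous.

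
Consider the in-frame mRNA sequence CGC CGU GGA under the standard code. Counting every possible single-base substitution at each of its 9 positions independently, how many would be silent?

9

Codon 1 (CGC, Arg): 3 synonymous substitutions.
Codon 2 (CGU, Arg): 3 synonymous substitutions.
Codon 3 (GGA, Gly): 3 synonymous substitutions.
Total: 3 + 3 + 3 = 9.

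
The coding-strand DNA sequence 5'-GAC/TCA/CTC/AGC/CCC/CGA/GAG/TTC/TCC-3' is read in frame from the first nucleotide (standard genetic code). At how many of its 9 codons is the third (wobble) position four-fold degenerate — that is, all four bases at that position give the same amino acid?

Codon 1 GAC (Asp): third position 2-fold.
Codon 2 TCA (Ser): third position 4-fold.
Codon 3 CTC (Leu): third position 4-fold.
Codon 4 AGC (Ser): third position 2-fold.
Codon 5 CCC (Pro): third position 4-fold.
Codon 6 CGA (Arg): third position 4-fold.
Codon 7 GAG (Glu): third position 2-fold.
Codon 8 TTC (Phe): third position 2-fold.
Codon 9 TCC (Ser): third position 4-fold.
Four-fold degenerate third positions: 5.

5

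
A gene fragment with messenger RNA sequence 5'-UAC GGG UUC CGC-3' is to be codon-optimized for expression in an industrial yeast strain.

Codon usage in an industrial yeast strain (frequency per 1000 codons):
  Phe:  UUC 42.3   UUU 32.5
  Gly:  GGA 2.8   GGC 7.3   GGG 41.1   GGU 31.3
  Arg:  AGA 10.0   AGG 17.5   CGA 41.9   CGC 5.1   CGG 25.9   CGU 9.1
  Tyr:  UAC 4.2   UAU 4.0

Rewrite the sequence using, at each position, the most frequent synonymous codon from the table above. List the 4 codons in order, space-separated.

Codon 1 (Tyr): best is UAC at 4.2.
Codon 2 (Gly): best is GGG at 41.1.
Codon 3 (Phe): best is UUC at 42.3.
Codon 4 (Arg): best is CGA at 41.9.

UAC GGG UUC CGA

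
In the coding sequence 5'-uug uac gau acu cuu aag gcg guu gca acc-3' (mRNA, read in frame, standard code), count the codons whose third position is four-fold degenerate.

Codon 1 UUG (Leu): third position 2-fold.
Codon 2 UAC (Tyr): third position 2-fold.
Codon 3 GAU (Asp): third position 2-fold.
Codon 4 ACU (Thr): third position 4-fold.
Codon 5 CUU (Leu): third position 4-fold.
Codon 6 AAG (Lys): third position 2-fold.
Codon 7 GCG (Ala): third position 4-fold.
Codon 8 GUU (Val): third position 4-fold.
Codon 9 GCA (Ala): third position 4-fold.
Codon 10 ACC (Thr): third position 4-fold.
Four-fold degenerate third positions: 6.

6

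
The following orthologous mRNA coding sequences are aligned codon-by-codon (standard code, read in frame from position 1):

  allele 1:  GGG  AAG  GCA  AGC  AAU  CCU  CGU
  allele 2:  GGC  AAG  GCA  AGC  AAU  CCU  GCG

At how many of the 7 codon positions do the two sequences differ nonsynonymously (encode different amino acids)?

Codon 1: GGG Gly / GGC Gly — synonymous.
Codon 2: AAG Lys / AAG Lys — identical.
Codon 3: GCA Ala / GCA Ala — identical.
Codon 4: AGC Ser / AGC Ser — identical.
Codon 5: AAU Asn / AAU Asn — identical.
Codon 6: CCU Pro / CCU Pro — identical.
Codon 7: CGU Arg / GCG Ala — nonsynonymous.
Nonsynonymous differences: 1.

1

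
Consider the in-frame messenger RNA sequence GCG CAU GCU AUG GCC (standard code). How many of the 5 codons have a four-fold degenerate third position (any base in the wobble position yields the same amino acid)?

3

Codon 1 GCG (Ala): third position 4-fold.
Codon 2 CAU (His): third position 2-fold.
Codon 3 GCU (Ala): third position 4-fold.
Codon 4 AUG (Met): third position 1-fold.
Codon 5 GCC (Ala): third position 4-fold.
Four-fold degenerate third positions: 3.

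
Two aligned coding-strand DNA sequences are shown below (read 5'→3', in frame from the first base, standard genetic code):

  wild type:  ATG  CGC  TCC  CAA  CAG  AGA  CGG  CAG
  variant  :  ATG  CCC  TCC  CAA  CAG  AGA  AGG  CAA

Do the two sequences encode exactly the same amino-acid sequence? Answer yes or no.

Codon 1: ATG Met / ATG Met — identical.
Codon 2: CGC Arg / CCC Pro — nonsynonymous.
Codon 3: TCC Ser / TCC Ser — identical.
Codon 4: CAA Gln / CAA Gln — identical.
Codon 5: CAG Gln / CAG Gln — identical.
Codon 6: AGA Arg / AGA Arg — identical.
Codon 7: CGG Arg / AGG Arg — synonymous.
Codon 8: CAG Gln / CAA Gln — synonymous.
Nonsynonymous differences: 1 → different protein.

no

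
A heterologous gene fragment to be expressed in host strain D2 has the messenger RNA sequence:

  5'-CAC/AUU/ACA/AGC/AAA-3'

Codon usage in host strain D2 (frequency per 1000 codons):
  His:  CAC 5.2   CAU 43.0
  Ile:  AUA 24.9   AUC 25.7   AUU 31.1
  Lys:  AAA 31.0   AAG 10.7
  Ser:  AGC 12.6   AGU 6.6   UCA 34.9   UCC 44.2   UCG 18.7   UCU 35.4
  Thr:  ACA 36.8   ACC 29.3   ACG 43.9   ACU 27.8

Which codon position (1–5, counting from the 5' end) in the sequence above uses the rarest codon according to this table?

Codon 1 CAC (His): 5.2 per 1000.
Codon 2 AUU (Ile): 31.1 per 1000.
Codon 3 ACA (Thr): 36.8 per 1000.
Codon 4 AGC (Ser): 12.6 per 1000.
Codon 5 AAA (Lys): 31.0 per 1000.
Lowest frequency is 5.2 at codon 1.

1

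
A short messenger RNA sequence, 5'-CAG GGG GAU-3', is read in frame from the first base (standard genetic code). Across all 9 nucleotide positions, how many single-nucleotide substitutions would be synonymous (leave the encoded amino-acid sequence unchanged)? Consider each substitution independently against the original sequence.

5

Codon 1 (CAG, Gln): 1 synonymous substitution.
Codon 2 (GGG, Gly): 3 synonymous substitutions.
Codon 3 (GAU, Asp): 1 synonymous substitution.
Total: 1 + 3 + 1 = 5.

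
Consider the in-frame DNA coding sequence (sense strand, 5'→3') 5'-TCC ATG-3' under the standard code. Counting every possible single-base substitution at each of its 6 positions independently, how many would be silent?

3

Codon 1 (TCC, Ser): 3 synonymous substitutions.
Codon 2 (ATG, Met): 0 synonymous substitutions.
Total: 3 + 0 = 3.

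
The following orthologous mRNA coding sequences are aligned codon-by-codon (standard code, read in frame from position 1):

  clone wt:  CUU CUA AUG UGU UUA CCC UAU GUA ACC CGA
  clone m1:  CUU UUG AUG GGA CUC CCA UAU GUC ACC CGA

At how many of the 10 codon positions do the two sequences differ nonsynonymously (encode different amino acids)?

Codon 1: CUU Leu / CUU Leu — identical.
Codon 2: CUA Leu / UUG Leu — synonymous.
Codon 3: AUG Met / AUG Met — identical.
Codon 4: UGU Cys / GGA Gly — nonsynonymous.
Codon 5: UUA Leu / CUC Leu — synonymous.
Codon 6: CCC Pro / CCA Pro — synonymous.
Codon 7: UAU Tyr / UAU Tyr — identical.
Codon 8: GUA Val / GUC Val — synonymous.
Codon 9: ACC Thr / ACC Thr — identical.
Codon 10: CGA Arg / CGA Arg — identical.
Nonsynonymous differences: 1.

1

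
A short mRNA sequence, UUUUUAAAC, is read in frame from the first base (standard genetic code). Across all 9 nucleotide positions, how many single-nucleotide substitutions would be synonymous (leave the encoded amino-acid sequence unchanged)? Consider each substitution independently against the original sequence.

4

Codon 1 (UUU, Phe): 1 synonymous substitution.
Codon 2 (UUA, Leu): 2 synonymous substitutions.
Codon 3 (AAC, Asn): 1 synonymous substitution.
Total: 1 + 2 + 1 = 4.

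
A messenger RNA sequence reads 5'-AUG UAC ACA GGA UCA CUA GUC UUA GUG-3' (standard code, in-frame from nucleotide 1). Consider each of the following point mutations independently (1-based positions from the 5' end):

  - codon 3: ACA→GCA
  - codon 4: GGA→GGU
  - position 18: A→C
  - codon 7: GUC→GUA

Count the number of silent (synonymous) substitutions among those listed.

Codon 3: ACA (Thr) → GCA (Ala) — missense.
Codon 4: GGA (Gly) → GGU (Gly) — synonymous.
Codon 6: CUA (Leu) → CUC (Leu) — synonymous.
Codon 7: GUC (Val) → GUA (Val) — synonymous.
Synonymous: 3 of 4.

3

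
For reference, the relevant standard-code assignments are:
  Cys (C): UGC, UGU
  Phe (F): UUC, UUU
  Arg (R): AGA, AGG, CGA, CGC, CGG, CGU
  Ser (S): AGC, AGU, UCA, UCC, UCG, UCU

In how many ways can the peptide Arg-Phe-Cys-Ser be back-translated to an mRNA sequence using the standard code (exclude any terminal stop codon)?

144

Arg: 6 codons.
Phe: 2 codons.
Cys: 2 codons.
Ser: 6 codons.
6 × 2 × 2 × 6 = 144.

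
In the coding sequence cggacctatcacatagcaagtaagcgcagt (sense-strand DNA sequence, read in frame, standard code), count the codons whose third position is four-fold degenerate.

Codon 1 CGG (Arg): third position 4-fold.
Codon 2 ACC (Thr): third position 4-fold.
Codon 3 TAT (Tyr): third position 2-fold.
Codon 4 CAC (His): third position 2-fold.
Codon 5 ATA (Ile): third position 3-fold.
Codon 6 GCA (Ala): third position 4-fold.
Codon 7 AGT (Ser): third position 2-fold.
Codon 8 AAG (Lys): third position 2-fold.
Codon 9 CGC (Arg): third position 4-fold.
Codon 10 AGT (Ser): third position 2-fold.
Four-fold degenerate third positions: 4.

4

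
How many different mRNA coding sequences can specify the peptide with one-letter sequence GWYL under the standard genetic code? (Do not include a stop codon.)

Gly: 4 codons.
Trp: 1 codon.
Tyr: 2 codons.
Leu: 6 codons.
4 × 1 × 2 × 6 = 48.

48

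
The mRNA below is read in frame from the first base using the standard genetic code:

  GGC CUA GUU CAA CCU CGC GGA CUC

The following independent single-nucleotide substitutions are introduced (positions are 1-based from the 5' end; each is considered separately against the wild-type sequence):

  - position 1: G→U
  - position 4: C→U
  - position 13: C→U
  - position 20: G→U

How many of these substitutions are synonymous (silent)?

1

Codon 1: GGC (Gly) → UGC (Cys) — missense.
Codon 2: CUA (Leu) → UUA (Leu) — synonymous.
Codon 5: CCU (Pro) → UCU (Ser) — missense.
Codon 7: GGA (Gly) → GUA (Val) — missense.
Synonymous: 1 of 4.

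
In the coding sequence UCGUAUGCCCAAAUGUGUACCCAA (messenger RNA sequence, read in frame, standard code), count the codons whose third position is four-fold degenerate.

Codon 1 UCG (Ser): third position 4-fold.
Codon 2 UAU (Tyr): third position 2-fold.
Codon 3 GCC (Ala): third position 4-fold.
Codon 4 CAA (Gln): third position 2-fold.
Codon 5 AUG (Met): third position 1-fold.
Codon 6 UGU (Cys): third position 2-fold.
Codon 7 ACC (Thr): third position 4-fold.
Codon 8 CAA (Gln): third position 2-fold.
Four-fold degenerate third positions: 3.

3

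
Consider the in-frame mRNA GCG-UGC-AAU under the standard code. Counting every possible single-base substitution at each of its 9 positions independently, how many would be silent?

Codon 1 (GCG, Ala): 3 synonymous substitutions.
Codon 2 (UGC, Cys): 1 synonymous substitution.
Codon 3 (AAU, Asn): 1 synonymous substitution.
Total: 3 + 1 + 1 = 5.

5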